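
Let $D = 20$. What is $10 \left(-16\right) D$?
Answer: $-3200$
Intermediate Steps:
$10 \left(-16\right) D = 10 \left(-16\right) 20 = \left(-160\right) 20 = -3200$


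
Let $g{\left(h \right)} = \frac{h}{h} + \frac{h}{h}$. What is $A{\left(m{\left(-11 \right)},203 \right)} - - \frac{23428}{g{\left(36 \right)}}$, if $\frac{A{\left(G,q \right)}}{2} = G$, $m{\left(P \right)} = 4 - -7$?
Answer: $11736$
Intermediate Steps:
$m{\left(P \right)} = 11$ ($m{\left(P \right)} = 4 + 7 = 11$)
$A{\left(G,q \right)} = 2 G$
$g{\left(h \right)} = 2$ ($g{\left(h \right)} = 1 + 1 = 2$)
$A{\left(m{\left(-11 \right)},203 \right)} - - \frac{23428}{g{\left(36 \right)}} = 2 \cdot 11 - - \frac{23428}{2} = 22 - \left(-23428\right) \frac{1}{2} = 22 - -11714 = 22 + 11714 = 11736$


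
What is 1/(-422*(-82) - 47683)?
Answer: -1/13079 ≈ -7.6458e-5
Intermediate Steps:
1/(-422*(-82) - 47683) = 1/(34604 - 47683) = 1/(-13079) = -1/13079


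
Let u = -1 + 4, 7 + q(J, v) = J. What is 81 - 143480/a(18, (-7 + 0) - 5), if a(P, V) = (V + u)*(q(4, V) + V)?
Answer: -26509/27 ≈ -981.81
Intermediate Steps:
q(J, v) = -7 + J
u = 3
a(P, V) = (-3 + V)*(3 + V) (a(P, V) = (V + 3)*((-7 + 4) + V) = (3 + V)*(-3 + V) = (-3 + V)*(3 + V))
81 - 143480/a(18, (-7 + 0) - 5) = 81 - 143480/(-9 + ((-7 + 0) - 5)**2) = 81 - 143480/(-9 + (-7 - 5)**2) = 81 - 143480/(-9 + (-12)**2) = 81 - 143480/(-9 + 144) = 81 - 143480/135 = 81 - 340*422/135 = 81 - 28696/27 = -26509/27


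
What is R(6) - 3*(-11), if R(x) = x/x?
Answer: 34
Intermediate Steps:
R(x) = 1
R(6) - 3*(-11) = 1 - 3*(-11) = 1 + 33 = 34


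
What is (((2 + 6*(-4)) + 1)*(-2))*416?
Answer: 17472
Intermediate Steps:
(((2 + 6*(-4)) + 1)*(-2))*416 = (((2 - 24) + 1)*(-2))*416 = ((-22 + 1)*(-2))*416 = -21*(-2)*416 = 42*416 = 17472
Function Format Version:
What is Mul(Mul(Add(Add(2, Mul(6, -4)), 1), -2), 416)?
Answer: 17472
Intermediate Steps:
Mul(Mul(Add(Add(2, Mul(6, -4)), 1), -2), 416) = Mul(Mul(Add(Add(2, -24), 1), -2), 416) = Mul(Mul(Add(-22, 1), -2), 416) = Mul(Mul(-21, -2), 416) = Mul(42, 416) = 17472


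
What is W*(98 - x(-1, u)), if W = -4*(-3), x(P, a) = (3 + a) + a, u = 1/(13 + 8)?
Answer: 7972/7 ≈ 1138.9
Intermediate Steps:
u = 1/21 ≈ 0.047619
x(P, a) = 3 + 2*a
W = 12
W*(98 - x(-1, u)) = 12*(98 - (3 + 2*(1/21))) = 12*(98 - (3 + 2/21)) = 12*(98 - 1*65/21) = 12*(98 - 65/21) = 12*(1993/21) = 7972/7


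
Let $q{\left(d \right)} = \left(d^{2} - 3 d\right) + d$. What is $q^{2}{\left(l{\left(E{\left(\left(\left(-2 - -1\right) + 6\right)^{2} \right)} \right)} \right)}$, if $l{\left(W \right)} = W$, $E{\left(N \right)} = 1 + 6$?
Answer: $1225$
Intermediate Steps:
$E{\left(N \right)} = 7$
$q{\left(d \right)} = d^{2} - 2 d$
$q^{2}{\left(l{\left(E{\left(\left(\left(-2 - -1\right) + 6\right)^{2} \right)} \right)} \right)} = \left(7 \left(-2 + 7\right)\right)^{2} = \left(7 \cdot 5\right)^{2} = 35^{2} = 1225$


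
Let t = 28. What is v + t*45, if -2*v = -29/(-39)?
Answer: 98251/78 ≈ 1259.6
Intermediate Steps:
v = -29/78 (v = -(-29)/(2*(-39)) = -(-29)*(-1)/(2*39) = -½*29/39 = -29/78 ≈ -0.37179)
v + t*45 = -29/78 + 28*45 = -29/78 + 1260 = 98251/78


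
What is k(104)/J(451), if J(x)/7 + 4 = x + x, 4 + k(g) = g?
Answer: 50/3143 ≈ 0.015908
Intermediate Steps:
k(g) = -4 + g
J(x) = -28 + 14*x (J(x) = -28 + 7*(x + x) = -28 + 7*(2*x) = -28 + 14*x)
k(104)/J(451) = (-4 + 104)/(-28 + 14*451) = 100/(-28 + 6314) = 100/6286 = 100*(1/6286) = 50/3143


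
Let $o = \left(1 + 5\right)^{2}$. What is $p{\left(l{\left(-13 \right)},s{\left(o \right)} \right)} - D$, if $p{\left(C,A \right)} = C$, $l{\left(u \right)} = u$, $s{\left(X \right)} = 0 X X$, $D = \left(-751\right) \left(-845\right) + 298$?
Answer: $-634906$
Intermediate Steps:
$o = 36$ ($o = 6^{2} = 36$)
$D = 634893$ ($D = 634595 + 298 = 634893$)
$s{\left(X \right)} = 0$ ($s{\left(X \right)} = 0 X = 0$)
$p{\left(l{\left(-13 \right)},s{\left(o \right)} \right)} - D = -13 - 634893 = -634906$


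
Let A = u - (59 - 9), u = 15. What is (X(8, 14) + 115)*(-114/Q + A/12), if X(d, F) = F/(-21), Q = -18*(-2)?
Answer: -25039/36 ≈ -695.53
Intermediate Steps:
Q = 36
X(d, F) = -F/21 (X(d, F) = F*(-1/21) = -F/21)
A = -35 (A = 15 - (59 - 9) = 15 - 1*50 = 15 - 50 = -35)
(X(8, 14) + 115)*(-114/Q + A/12) = (-1/21*14 + 115)*(-114/36 - 35/12) = (-⅔ + 115)*(-114*1/36 - 35*1/12) = 343*(-19/6 - 35/12)/3 = (343/3)*(-73/12) = -25039/36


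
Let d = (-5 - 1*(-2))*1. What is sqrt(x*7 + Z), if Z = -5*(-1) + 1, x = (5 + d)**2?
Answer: sqrt(34) ≈ 5.8309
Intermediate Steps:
d = -3 (d = (-5 + 2)*1 = -3*1 = -3)
x = 4 (x = (5 - 3)**2 = 2**2 = 4)
Z = 6 (Z = 5 + 1 = 6)
sqrt(x*7 + Z) = sqrt(4*7 + 6) = sqrt(28 + 6) = sqrt(34)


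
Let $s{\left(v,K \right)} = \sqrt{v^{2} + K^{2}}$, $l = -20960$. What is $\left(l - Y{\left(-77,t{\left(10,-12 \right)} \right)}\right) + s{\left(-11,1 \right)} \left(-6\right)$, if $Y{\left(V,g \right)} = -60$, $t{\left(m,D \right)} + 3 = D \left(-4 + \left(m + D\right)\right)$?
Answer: $-20900 - 6 \sqrt{122} \approx -20966.0$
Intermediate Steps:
$t{\left(m,D \right)} = -3 + D \left(-4 + D + m\right)$ ($t{\left(m,D \right)} = -3 + D \left(-4 + \left(m + D\right)\right) = -3 + D \left(-4 + \left(D + m\right)\right) = -3 + D \left(-4 + D + m\right)$)
$s{\left(v,K \right)} = \sqrt{K^{2} + v^{2}}$
$\left(l - Y{\left(-77,t{\left(10,-12 \right)} \right)}\right) + s{\left(-11,1 \right)} \left(-6\right) = \left(-20960 - -60\right) + \sqrt{1^{2} + \left(-11\right)^{2}} \left(-6\right) = \left(-20960 + 60\right) + \sqrt{1 + 121} \left(-6\right) = -20900 + \sqrt{122} \left(-6\right) = -20900 - 6 \sqrt{122}$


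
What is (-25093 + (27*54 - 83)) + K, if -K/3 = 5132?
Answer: -39114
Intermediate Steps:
K = -15396 (K = -3*5132 = -15396)
(-25093 + (27*54 - 83)) + K = (-25093 + (27*54 - 83)) - 15396 = (-25093 + (1458 - 83)) - 15396 = (-25093 + 1375) - 15396 = -23718 - 15396 = -39114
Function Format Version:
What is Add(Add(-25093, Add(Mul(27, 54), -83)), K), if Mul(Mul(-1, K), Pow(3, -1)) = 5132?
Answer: -39114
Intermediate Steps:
K = -15396 (K = Mul(-3, 5132) = -15396)
Add(Add(-25093, Add(Mul(27, 54), -83)), K) = Add(Add(-25093, Add(Mul(27, 54), -83)), -15396) = Add(Add(-25093, Add(1458, -83)), -15396) = Add(Add(-25093, 1375), -15396) = Add(-23718, -15396) = -39114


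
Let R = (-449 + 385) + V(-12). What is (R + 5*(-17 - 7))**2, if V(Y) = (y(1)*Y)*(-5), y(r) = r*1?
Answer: 15376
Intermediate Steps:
y(r) = r
V(Y) = -5*Y (V(Y) = (1*Y)*(-5) = Y*(-5) = -5*Y)
R = -4 (R = (-449 + 385) - 5*(-12) = -64 + 60 = -4)
(R + 5*(-17 - 7))**2 = (-4 + 5*(-17 - 7))**2 = (-4 + 5*(-24))**2 = (-4 - 120)**2 = (-124)**2 = 15376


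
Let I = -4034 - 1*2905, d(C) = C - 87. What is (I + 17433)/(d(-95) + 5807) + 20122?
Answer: 12577416/625 ≈ 20124.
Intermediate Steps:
d(C) = -87 + C
I = -6939 (I = -4034 - 2905 = -6939)
(I + 17433)/(d(-95) + 5807) + 20122 = (-6939 + 17433)/((-87 - 95) + 5807) + 20122 = 10494/(-182 + 5807) + 20122 = 10494/5625 + 20122 = 10494*(1/5625) + 20122 = 1166/625 + 20122 = 12577416/625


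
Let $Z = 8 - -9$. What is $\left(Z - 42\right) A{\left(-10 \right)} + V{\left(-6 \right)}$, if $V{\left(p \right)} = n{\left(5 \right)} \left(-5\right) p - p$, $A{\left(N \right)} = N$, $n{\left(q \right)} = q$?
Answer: $406$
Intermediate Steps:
$Z = 17$ ($Z = 8 + 9 = 17$)
$V{\left(p \right)} = - 26 p$ ($V{\left(p \right)} = 5 \left(-5\right) p - p = - 25 p - p = - 26 p$)
$\left(Z - 42\right) A{\left(-10 \right)} + V{\left(-6 \right)} = \left(17 - 42\right) \left(-10\right) - -156 = \left(-25\right) \left(-10\right) + 156 = 250 + 156 = 406$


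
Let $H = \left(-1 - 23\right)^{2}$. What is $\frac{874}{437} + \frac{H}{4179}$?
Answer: $\frac{2978}{1393} \approx 2.1378$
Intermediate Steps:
$H = 576$ ($H = \left(-24\right)^{2} = 576$)
$\frac{874}{437} + \frac{H}{4179} = \frac{874}{437} + \frac{576}{4179} = 874 \cdot \frac{1}{437} + 576 \cdot \frac{1}{4179} = 2 + \frac{192}{1393} = \frac{2978}{1393}$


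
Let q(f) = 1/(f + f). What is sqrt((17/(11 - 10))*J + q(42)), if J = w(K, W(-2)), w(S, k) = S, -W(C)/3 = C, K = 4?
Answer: sqrt(119973)/42 ≈ 8.2469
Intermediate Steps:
W(C) = -3*C
J = 4
q(f) = 1/(2*f)
sqrt((17/(11 - 10))*J + q(42)) = sqrt((17/(11 - 10))*4 + (1/2)/42) = sqrt((17/1)*4 + (1/2)*(1/42)) = sqrt((17*1)*4 + 1/84) = sqrt(17*4 + 1/84) = sqrt(68 + 1/84) = sqrt(5713/84) = sqrt(119973)/42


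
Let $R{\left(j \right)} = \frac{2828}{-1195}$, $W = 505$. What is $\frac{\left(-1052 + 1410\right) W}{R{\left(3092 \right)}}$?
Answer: $- \frac{1069525}{14} \approx -76395.0$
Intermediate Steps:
$R{\left(j \right)} = - \frac{2828}{1195}$ ($R{\left(j \right)} = 2828 \left(- \frac{1}{1195}\right) = - \frac{2828}{1195}$)
$\frac{\left(-1052 + 1410\right) W}{R{\left(3092 \right)}} = \frac{\left(-1052 + 1410\right) 505}{- \frac{2828}{1195}} = 358 \cdot 505 \left(- \frac{1195}{2828}\right) = 180790 \left(- \frac{1195}{2828}\right) = - \frac{1069525}{14}$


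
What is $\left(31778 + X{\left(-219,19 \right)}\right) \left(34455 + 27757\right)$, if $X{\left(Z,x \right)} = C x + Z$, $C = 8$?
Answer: $1972804732$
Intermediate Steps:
$X{\left(Z,x \right)} = Z + 8 x$ ($X{\left(Z,x \right)} = 8 x + Z = Z + 8 x$)
$\left(31778 + X{\left(-219,19 \right)}\right) \left(34455 + 27757\right) = \left(31778 + \left(-219 + 8 \cdot 19\right)\right) \left(34455 + 27757\right) = \left(31778 + \left(-219 + 152\right)\right) 62212 = \left(31778 - 67\right) 62212 = 31711 \cdot 62212 = 1972804732$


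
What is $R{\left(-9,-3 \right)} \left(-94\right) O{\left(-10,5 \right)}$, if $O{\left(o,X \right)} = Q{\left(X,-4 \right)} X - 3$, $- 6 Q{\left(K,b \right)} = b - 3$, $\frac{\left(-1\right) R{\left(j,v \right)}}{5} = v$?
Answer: $-3995$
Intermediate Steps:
$R{\left(j,v \right)} = - 5 v$
$Q{\left(K,b \right)} = \frac{1}{2} - \frac{b}{6}$ ($Q{\left(K,b \right)} = - \frac{b - 3}{6} = - \frac{-3 + b}{6} = \frac{1}{2} - \frac{b}{6}$)
$O{\left(o,X \right)} = -3 + \frac{7 X}{6}$ ($O{\left(o,X \right)} = \left(\frac{1}{2} - - \frac{2}{3}\right) X - 3 = \left(\frac{1}{2} + \frac{2}{3}\right) X - 3 = \frac{7 X}{6} - 3 = -3 + \frac{7 X}{6}$)
$R{\left(-9,-3 \right)} \left(-94\right) O{\left(-10,5 \right)} = \left(-5\right) \left(-3\right) \left(-94\right) \left(-3 + \frac{7}{6} \cdot 5\right) = 15 \left(-94\right) \left(-3 + \frac{35}{6}\right) = \left(-1410\right) \frac{17}{6} = -3995$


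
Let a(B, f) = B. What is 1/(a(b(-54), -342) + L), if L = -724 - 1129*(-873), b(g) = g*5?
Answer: 1/984623 ≈ 1.0156e-6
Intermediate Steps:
b(g) = 5*g
L = 984893 (L = -724 + 985617 = 984893)
1/(a(b(-54), -342) + L) = 1/(5*(-54) + 984893) = 1/(-270 + 984893) = 1/984623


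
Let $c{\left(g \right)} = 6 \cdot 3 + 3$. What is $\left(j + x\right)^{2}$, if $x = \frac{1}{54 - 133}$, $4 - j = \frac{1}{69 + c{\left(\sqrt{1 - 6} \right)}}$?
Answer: $\frac{799249441}{50552100} \approx 15.81$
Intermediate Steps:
$c{\left(g \right)} = 21$ ($c{\left(g \right)} = 18 + 3 = 21$)
$j = \frac{359}{90}$ ($j = 4 - \frac{1}{69 + 21} = 4 - \frac{1}{90} = \frac{359}{90} \approx 3.9889$)
$x = - \frac{1}{79}$ ($x = \frac{1}{-79} = - \frac{1}{79} \approx -0.012658$)
$\left(j + x\right)^{2} = \left(\frac{359}{90} - \frac{1}{79}\right)^{2} = \left(\frac{28271}{7110}\right)^{2} = \frac{799249441}{50552100}$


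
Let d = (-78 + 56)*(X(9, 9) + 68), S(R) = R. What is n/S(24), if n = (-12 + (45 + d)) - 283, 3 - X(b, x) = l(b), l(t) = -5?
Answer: -961/12 ≈ -80.083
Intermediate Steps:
X(b, x) = 8 (X(b, x) = 3 - 1*(-5) = 3 + 5 = 8)
d = -1672 (d = (-78 + 56)*(8 + 68) = -22*76 = -1672)
n = -1922 (n = (-12 + (45 - 1672)) - 283 = (-12 - 1627) - 283 = -1639 - 283 = -1922)
n/S(24) = -1922/24 = -1922*1/24 = -961/12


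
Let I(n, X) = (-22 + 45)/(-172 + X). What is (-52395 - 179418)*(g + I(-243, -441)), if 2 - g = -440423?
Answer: -62584990110126/613 ≈ -1.0210e+11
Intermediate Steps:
I(n, X) = 23/(-172 + X)
g = 440425 (g = 2 - 1*(-440423) = 2 + 440423 = 440425)
(-52395 - 179418)*(g + I(-243, -441)) = (-52395 - 179418)*(440425 + 23/(-172 - 441)) = -231813*(440425 + 23/(-613)) = -231813*(440425 + 23*(-1/613)) = -231813*(440425 - 23/613) = -231813*269980502/613 = -62584990110126/613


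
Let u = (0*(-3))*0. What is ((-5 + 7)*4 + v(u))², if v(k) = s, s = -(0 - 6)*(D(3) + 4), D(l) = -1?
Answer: 676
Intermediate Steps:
u = 0 (u = 0*0 = 0)
s = 18 (s = -(0 - 6)*(-1 + 4) = -(-6)*3 = -1*(-18) = 18)
v(k) = 18
((-5 + 7)*4 + v(u))² = ((-5 + 7)*4 + 18)² = (2*4 + 18)² = (8 + 18)² = 26² = 676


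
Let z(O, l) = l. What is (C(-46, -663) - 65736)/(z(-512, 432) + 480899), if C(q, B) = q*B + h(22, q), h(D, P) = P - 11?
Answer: -35295/481331 ≈ -0.073328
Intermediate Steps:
h(D, P) = -11 + P
C(q, B) = -11 + q + B*q (C(q, B) = q*B + (-11 + q) = B*q + (-11 + q) = -11 + q + B*q)
(C(-46, -663) - 65736)/(z(-512, 432) + 480899) = ((-11 - 46 - 663*(-46)) - 65736)/(432 + 480899) = ((-11 - 46 + 30498) - 65736)/481331 = (30441 - 65736)*(1/481331) = -35295*1/481331 = -35295/481331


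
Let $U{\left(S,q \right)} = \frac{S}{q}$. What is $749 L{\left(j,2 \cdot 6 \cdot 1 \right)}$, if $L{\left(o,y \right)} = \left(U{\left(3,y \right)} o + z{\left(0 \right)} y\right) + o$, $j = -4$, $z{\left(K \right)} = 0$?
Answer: $-3745$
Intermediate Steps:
$L{\left(o,y \right)} = o + \frac{3 o}{y}$ ($L{\left(o,y \right)} = \left(\frac{3}{y} o + 0 y\right) + o = \left(\frac{3 o}{y} + 0\right) + o = \frac{3 o}{y} + o = o + \frac{3 o}{y}$)
$749 L{\left(j,2 \cdot 6 \cdot 1 \right)} = 749 \left(- \frac{4 \left(3 + 2 \cdot 6 \cdot 1\right)}{2 \cdot 6 \cdot 1}\right) = 749 \left(- \frac{4 \left(3 + 12 \cdot 1\right)}{12 \cdot 1}\right) = 749 \left(- \frac{4 \left(3 + 12\right)}{12}\right) = 749 \left(\left(-4\right) \frac{1}{12} \cdot 15\right) = 749 \left(-5\right) = -3745$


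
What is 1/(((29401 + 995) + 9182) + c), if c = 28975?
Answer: 1/68553 ≈ 1.4587e-5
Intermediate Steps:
1/(((29401 + 995) + 9182) + c) = 1/(((29401 + 995) + 9182) + 28975) = 1/((30396 + 9182) + 28975) = 1/(39578 + 28975) = 1/68553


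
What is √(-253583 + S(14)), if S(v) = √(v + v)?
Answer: √(-253583 + 2*√7) ≈ 503.56*I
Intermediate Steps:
S(v) = √2*√v (S(v) = √(2*v) = √2*√v)
√(-253583 + S(14)) = √(-253583 + √2*√14) = √(-253583 + 2*√7)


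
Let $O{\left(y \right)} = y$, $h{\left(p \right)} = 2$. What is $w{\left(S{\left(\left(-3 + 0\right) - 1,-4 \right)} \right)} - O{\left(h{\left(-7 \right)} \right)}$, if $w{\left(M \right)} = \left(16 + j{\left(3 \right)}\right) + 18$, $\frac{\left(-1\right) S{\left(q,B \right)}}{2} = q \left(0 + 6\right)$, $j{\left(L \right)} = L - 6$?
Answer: $29$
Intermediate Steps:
$j{\left(L \right)} = -6 + L$ ($j{\left(L \right)} = L - 6 = -6 + L$)
$S{\left(q,B \right)} = - 12 q$ ($S{\left(q,B \right)} = - 2 q \left(0 + 6\right) = - 2 q 6 = - 2 \cdot 6 q = - 12 q$)
$w{\left(M \right)} = 31$ ($w{\left(M \right)} = \left(16 + \left(-6 + 3\right)\right) + 18 = \left(16 - 3\right) + 18 = 13 + 18 = 31$)
$w{\left(S{\left(\left(-3 + 0\right) - 1,-4 \right)} \right)} - O{\left(h{\left(-7 \right)} \right)} = 31 - 2 = 29$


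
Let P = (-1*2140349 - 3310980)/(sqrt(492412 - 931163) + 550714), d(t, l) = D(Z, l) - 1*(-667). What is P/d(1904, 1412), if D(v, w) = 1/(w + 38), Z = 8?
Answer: -334852202954900/22563361175659969 + 608032850*I*sqrt(438751)/22563361175659969 ≈ -0.014841 + 1.785e-5*I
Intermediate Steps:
D(v, w) = 1/(38 + w)
d(t, l) = 667 + 1/(38 + l) (d(t, l) = 1/(38 + l) - 1*(-667) = 1/(38 + l) + 667 = 667 + 1/(38 + l))
P = -5451329/(550714 + I*sqrt(438751)) (P = (-2140349 - 3310980)/(sqrt(-438751) + 550714) = -5451329/(I*sqrt(438751) + 550714) = -5451329/(550714 + I*sqrt(438751)) ≈ -9.8986 + 0.011906*I)
P/d(1904, 1412) = (-230932553762/23329719119 + 419333*I*sqrt(438751)/23329719119)/(((25347 + 667*1412)/(38 + 1412))) = (-230932553762/23329719119 + 419333*I*sqrt(438751)/23329719119)/(((25347 + 941804)/1450)) = (-230932553762/23329719119 + 419333*I*sqrt(438751)/23329719119)/(((1/1450)*967151)) = (-230932553762/23329719119 + 419333*I*sqrt(438751)/23329719119)/(967151/1450) = (-230932553762/23329719119 + 419333*I*sqrt(438751)/23329719119)*(1450/967151) = -334852202954900/22563361175659969 + 608032850*I*sqrt(438751)/22563361175659969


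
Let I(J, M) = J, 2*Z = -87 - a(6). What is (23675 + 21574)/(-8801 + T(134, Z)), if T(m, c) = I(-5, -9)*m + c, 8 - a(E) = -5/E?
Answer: -542988/114227 ≈ -4.7536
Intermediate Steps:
a(E) = 8 + 5/E (a(E) = 8 - (-5)/E = 8 + 5/E)
Z = -575/12 (Z = (-87 - (8 + 5/6))/2 = (-87 - 1*53/6)/2 = (-87 - 53/6)/2 = (1/2)*(-575/6) = -575/12 ≈ -47.917)
T(m, c) = c - 5*m (T(m, c) = -5*m + c = c - 5*m)
(23675 + 21574)/(-8801 + T(134, Z)) = (23675 + 21574)/(-8801 + (-575/12 - 5*134)) = 45249/(-8801 + (-575/12 - 670)) = 45249/(-8801 - 8615/12) = 45249/(-114227/12) = 45249*(-12/114227) = -542988/114227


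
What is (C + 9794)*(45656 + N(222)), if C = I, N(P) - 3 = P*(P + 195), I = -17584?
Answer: -1076835070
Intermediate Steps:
N(P) = 3 + P*(195 + P) (N(P) = 3 + P*(P + 195) = 3 + P*(195 + P))
C = -17584
(C + 9794)*(45656 + N(222)) = (-17584 + 9794)*(45656 + (3 + 222² + 195*222)) = -7790*(45656 + (3 + 49284 + 43290)) = -7790*(45656 + 92577) = -7790*138233 = -1076835070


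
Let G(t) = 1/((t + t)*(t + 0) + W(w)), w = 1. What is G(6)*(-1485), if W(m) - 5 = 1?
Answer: -495/26 ≈ -19.038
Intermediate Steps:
W(m) = 6 (W(m) = 5 + 1 = 6)
G(t) = 1/(6 + 2*t**2) (G(t) = 1/((t + t)*(t + 0) + 6) = 1/((2*t)*t + 6) = 1/(2*t**2 + 6) = 1/(6 + 2*t**2))
G(6)*(-1485) = (1/(2*(3 + 6**2)))*(-1485) = (1/(2*(3 + 36)))*(-1485) = ((1/2)/39)*(-1485) = ((1/2)*(1/39))*(-1485) = (1/78)*(-1485) = -495/26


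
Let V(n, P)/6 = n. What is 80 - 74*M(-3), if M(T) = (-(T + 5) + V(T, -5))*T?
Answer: -4360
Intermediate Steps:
V(n, P) = 6*n
M(T) = T*(-5 + 5*T) (M(T) = (-(T + 5) + 6*T)*T = (-(5 + T) + 6*T)*T = ((-5 - T) + 6*T)*T = (-5 + 5*T)*T = T*(-5 + 5*T))
80 - 74*M(-3) = 80 - 370*(-3)*(-1 - 3) = 80 - 370*(-3)*(-4) = 80 - 74*60 = 80 - 4440 = -4360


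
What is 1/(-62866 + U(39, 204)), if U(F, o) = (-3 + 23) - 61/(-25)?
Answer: -25/1571089 ≈ -1.5913e-5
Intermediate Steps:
U(F, o) = 561/25 (U(F, o) = 20 - 61*(-1/25) = 20 + 61/25 = 561/25)
1/(-62866 + U(39, 204)) = 1/(-62866 + 561/25) = 1/(-1571089/25) = -25/1571089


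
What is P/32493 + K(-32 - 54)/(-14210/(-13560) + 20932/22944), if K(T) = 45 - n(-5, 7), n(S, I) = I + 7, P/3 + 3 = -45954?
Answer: 159238088229/13761511177 ≈ 11.571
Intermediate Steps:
P = -137871 (P = -9 + 3*(-45954) = -9 - 137862 = -137871)
n(S, I) = 7 + I
K(T) = 31 (K(T) = 45 - (7 + 7) = 45 - 1*14 = 45 - 14 = 31)
P/32493 + K(-32 - 54)/(-14210/(-13560) + 20932/22944) = -137871/32493 + 31/(-14210/(-13560) + 20932/22944) = -137871*1/32493 + 31/(-14210*(-1/13560) + 20932*(1/22944)) = -45957/10831 + 31/(1421/1356 + 5233/5736) = -45957/10831 + 31/(1270567/648168) = -45957/10831 + 31*(648168/1270567) = -45957/10831 + 20093208/1270567 = 159238088229/13761511177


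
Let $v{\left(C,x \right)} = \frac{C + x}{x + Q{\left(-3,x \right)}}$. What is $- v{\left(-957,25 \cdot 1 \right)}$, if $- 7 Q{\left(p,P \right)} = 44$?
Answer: $\frac{6524}{131} \approx 49.802$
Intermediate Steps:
$Q{\left(p,P \right)} = - \frac{44}{7}$ ($Q{\left(p,P \right)} = \left(- \frac{1}{7}\right) 44 = - \frac{44}{7}$)
$v{\left(C,x \right)} = \frac{C + x}{- \frac{44}{7} + x}$ ($v{\left(C,x \right)} = \frac{C + x}{x - \frac{44}{7}} = \frac{C + x}{- \frac{44}{7} + x}$)
$- v{\left(-957,25 \cdot 1 \right)} = - \frac{7 \left(-957 + 25 \cdot 1\right)}{-44 + 7 \cdot 25 \cdot 1} = - \frac{7 \left(-957 + 25\right)}{-44 + 7 \cdot 25} = - \frac{7 \left(-932\right)}{-44 + 175} = - \frac{7 \left(-932\right)}{131} = \left(-1\right) \left(- \frac{6524}{131}\right) = \frac{6524}{131}$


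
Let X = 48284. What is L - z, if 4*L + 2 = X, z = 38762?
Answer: -53383/2 ≈ -26692.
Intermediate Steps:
L = 24141/2 (L = -½ + (¼)*48284 = -½ + 12071 = 24141/2 ≈ 12071.)
L - z = 24141/2 - 1*38762 = 24141/2 - 38762 = -53383/2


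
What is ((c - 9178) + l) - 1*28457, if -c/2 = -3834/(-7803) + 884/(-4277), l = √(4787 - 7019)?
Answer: -3578427567/95081 + 6*I*√62 ≈ -37636.0 + 47.244*I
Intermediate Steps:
l = 6*I*√62 (l = √(-2232) = 6*I*√62 ≈ 47.244*I)
c = -54132/95081 (c = -2*(-3834/(-7803) + 884/(-4277)) = -2*(-3834*(-1/7803) + 884*(-1/4277)) = -2*(142/289 - 68/329) = -2*27066/95081 = -54132/95081 ≈ -0.56933)
((c - 9178) + l) - 1*28457 = ((-54132/95081 - 9178) + 6*I*√62) - 1*28457 = (-872707550/95081 + 6*I*√62) - 28457 = -3578427567/95081 + 6*I*√62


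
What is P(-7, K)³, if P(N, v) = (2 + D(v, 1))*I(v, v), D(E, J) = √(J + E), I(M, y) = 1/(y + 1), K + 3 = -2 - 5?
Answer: 46/729 - I/81 ≈ 0.0631 - 0.012346*I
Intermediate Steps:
K = -10 (K = -3 + (-2 - 5) = -3 - 7 = -10)
I(M, y) = 1/(1 + y)
D(E, J) = √(E + J)
P(N, v) = (2 + √(1 + v))/(1 + v) (P(N, v) = (2 + √(v + 1))/(1 + v) = (2 + √(1 + v))/(1 + v))
P(-7, K)³ = ((2 + √(1 - 10))/(1 - 10))³ = ((2 + √(-9))/(-9))³ = (-(2 + 3*I)/9)³ = (-2/9 - I/3)³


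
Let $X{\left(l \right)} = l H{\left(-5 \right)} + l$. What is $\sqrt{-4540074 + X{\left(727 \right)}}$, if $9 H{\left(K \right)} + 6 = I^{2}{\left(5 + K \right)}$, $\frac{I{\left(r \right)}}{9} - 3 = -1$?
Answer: $\frac{i \sqrt{40622937}}{3} \approx 2124.5 i$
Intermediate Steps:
$I{\left(r \right)} = 18$ ($I{\left(r \right)} = 27 + 9 \left(-1\right) = 27 - 9 = 18$)
$H{\left(K \right)} = \frac{106}{3}$ ($H{\left(K \right)} = - \frac{2}{3} + \frac{18^{2}}{9} = - \frac{2}{3} + \frac{1}{9} \cdot 324 = - \frac{2}{3} + 36 = \frac{106}{3}$)
$X{\left(l \right)} = \frac{109 l}{3}$ ($X{\left(l \right)} = l \frac{106}{3} + l = \frac{106 l}{3} + l = \frac{109 l}{3}$)
$\sqrt{-4540074 + X{\left(727 \right)}} = \sqrt{-4540074 + \frac{109}{3} \cdot 727} = \sqrt{-4540074 + \frac{79243}{3}} = \sqrt{- \frac{13540979}{3}} = \frac{i \sqrt{40622937}}{3}$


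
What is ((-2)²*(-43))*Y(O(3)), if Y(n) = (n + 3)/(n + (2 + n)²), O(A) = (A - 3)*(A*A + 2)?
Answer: -129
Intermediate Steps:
O(A) = (-3 + A)*(2 + A²) (O(A) = (-3 + A)*(A² + 2) = (-3 + A)*(2 + A²))
Y(n) = (3 + n)/(n + (2 + n)²)
((-2)²*(-43))*Y(O(3)) = ((-2)²*(-43))*((3 + (-6 + 3³ - 3*3² + 2*3))/((-6 + 3³ - 3*3² + 2*3) + (2 + (-6 + 3³ - 3*3² + 2*3))²)) = (4*(-43))*((3 + (-6 + 27 - 3*9 + 6))/((-6 + 27 - 3*9 + 6) + (2 + (-6 + 27 - 3*9 + 6))²)) = -172*(3 + (-6 + 27 - 27 + 6))/((-6 + 27 - 27 + 6) + (2 + (-6 + 27 - 27 + 6))²) = -172*(3 + 0)/(0 + (2 + 0)²) = -172*3/(0 + 2²) = -172*3/(0 + 4) = -172*3/4 = -43*3 = -172*¾ = -129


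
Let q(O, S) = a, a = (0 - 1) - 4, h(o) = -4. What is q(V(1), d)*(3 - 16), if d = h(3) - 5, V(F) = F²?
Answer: 65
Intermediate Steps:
d = -9 (d = -4 - 5 = -9)
a = -5 (a = -1 - 4 = -5)
q(O, S) = -5
q(V(1), d)*(3 - 16) = -5*(3 - 16) = -5*(-13) = 65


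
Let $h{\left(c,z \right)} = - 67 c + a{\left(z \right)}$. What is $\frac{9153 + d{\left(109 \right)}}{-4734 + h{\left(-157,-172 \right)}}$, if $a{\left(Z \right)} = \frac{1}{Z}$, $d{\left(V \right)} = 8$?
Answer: $\frac{1575692}{995019} \approx 1.5836$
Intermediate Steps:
$h{\left(c,z \right)} = \frac{1}{z} - 67 c$ ($h{\left(c,z \right)} = - 67 c + \frac{1}{z} = \frac{1}{z} - 67 c$)
$\frac{9153 + d{\left(109 \right)}}{-4734 + h{\left(-157,-172 \right)}} = \frac{9153 + 8}{-4734 + \left(\frac{1}{-172} - -10519\right)} = \frac{9161}{-4734 + \left(- \frac{1}{172} + 10519\right)} = \frac{9161}{-4734 + \frac{1809267}{172}} = \frac{9161}{\frac{995019}{172}} = 9161 \cdot \frac{172}{995019} = \frac{1575692}{995019}$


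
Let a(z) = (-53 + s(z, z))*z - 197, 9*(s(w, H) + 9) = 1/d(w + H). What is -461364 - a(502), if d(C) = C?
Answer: -7740775/18 ≈ -4.3004e+5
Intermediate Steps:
s(w, H) = -9 + 1/(9*(H + w)) (s(w, H) = -9 + 1/(9*(w + H)) = -9 + 1/(9*(H + w)))
a(z) = -197 + z*(-53 + (⅑ - 18*z)/(2*z)) (a(z) = (-53 + (⅑ - 9*z - 9*z)/(z + z))*z - 197 = (-53 + (⅑ - 18*z)/((2*z)))*z - 197 = (-53 + (1/(2*z))*(⅑ - 18*z))*z - 197 = (-53 + (⅑ - 18*z)/(2*z))*z - 197 = z*(-53 + (⅑ - 18*z)/(2*z)) - 197 = -197 + z*(-53 + (⅑ - 18*z)/(2*z)))
-461364 - a(502) = -461364 - (-3545/18 - 62*502) = -461364 - (-3545/18 - 31124) = -461364 - 1*(-563777/18) = -461364 + 563777/18 = -7740775/18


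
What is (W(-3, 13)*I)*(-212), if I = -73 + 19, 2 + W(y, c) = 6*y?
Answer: -228960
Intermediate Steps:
W(y, c) = -2 + 6*y
I = -54
(W(-3, 13)*I)*(-212) = ((-2 + 6*(-3))*(-54))*(-212) = ((-2 - 18)*(-54))*(-212) = -20*(-54)*(-212) = 1080*(-212) = -228960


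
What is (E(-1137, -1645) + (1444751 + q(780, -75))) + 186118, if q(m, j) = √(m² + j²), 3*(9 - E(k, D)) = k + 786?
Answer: 1630995 + 15*√2729 ≈ 1.6318e+6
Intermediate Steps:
E(k, D) = -253 - k/3 (E(k, D) = 9 - (k + 786)/3 = 9 - (786 + k)/3 = 9 + (-262 - k/3) = -253 - k/3)
q(m, j) = √(j² + m²)
(E(-1137, -1645) + (1444751 + q(780, -75))) + 186118 = ((-253 - ⅓*(-1137)) + (1444751 + √((-75)² + 780²))) + 186118 = ((-253 + 379) + (1444751 + √(5625 + 608400))) + 186118 = (126 + (1444751 + √614025)) + 186118 = (126 + (1444751 + 15*√2729)) + 186118 = (1444877 + 15*√2729) + 186118 = 1630995 + 15*√2729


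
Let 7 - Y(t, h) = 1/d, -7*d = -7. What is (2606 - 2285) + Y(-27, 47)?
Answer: 327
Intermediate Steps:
d = 1 (d = -⅐*(-7) = 1)
Y(t, h) = 6 (Y(t, h) = 7 - 1/1 = 7 - 1*1 = 7 - 1 = 6)
(2606 - 2285) + Y(-27, 47) = (2606 - 2285) + 6 = 321 + 6 = 327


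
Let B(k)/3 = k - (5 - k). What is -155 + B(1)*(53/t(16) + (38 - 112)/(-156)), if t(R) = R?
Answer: -39329/208 ≈ -189.08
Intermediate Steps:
B(k) = -15 + 6*k (B(k) = 3*(k - (5 - k)) = 3*(k + (-5 + k)) = 3*(-5 + 2*k) = -15 + 6*k)
-155 + B(1)*(53/t(16) + (38 - 112)/(-156)) = -155 + (-15 + 6*1)*(53/16 + (38 - 112)/(-156)) = -155 + (-15 + 6)*(53*(1/16) - 74*(-1/156)) = -155 - 9*(53/16 + 37/78) = -155 - 9*2363/624 = -155 - 7089/208 = -39329/208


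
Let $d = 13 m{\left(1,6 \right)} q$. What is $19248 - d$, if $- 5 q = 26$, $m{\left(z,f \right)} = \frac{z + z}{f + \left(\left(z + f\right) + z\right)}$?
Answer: $\frac{674018}{35} \approx 19258.0$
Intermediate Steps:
$m{\left(z,f \right)} = \frac{2 z}{2 f + 2 z}$ ($m{\left(z,f \right)} = \frac{2 z}{f + \left(\left(f + z\right) + z\right)} = \frac{2 z}{f + \left(f + 2 z\right)} = \frac{2 z}{2 f + 2 z}$)
$q = - \frac{26}{5}$ ($q = \left(- \frac{1}{5}\right) 26 = - \frac{26}{5} \approx -5.2$)
$d = - \frac{338}{35}$ ($d = 13 \cdot 1 \frac{1}{6 + 1} \left(- \frac{26}{5}\right) = 13 \cdot 1 \cdot \frac{1}{7} \left(- \frac{26}{5}\right) = 13 \cdot \frac{1}{7} \left(- \frac{26}{5}\right) = \frac{13}{7} \left(- \frac{26}{5}\right) = - \frac{338}{35} \approx -9.6571$)
$19248 - d = 19248 - - \frac{338}{35} = 19248 + \frac{338}{35} = \frac{674018}{35}$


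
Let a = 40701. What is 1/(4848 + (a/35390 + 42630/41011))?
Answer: 1451379290/7039464662331 ≈ 0.00020618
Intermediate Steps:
1/(4848 + (a/35390 + 42630/41011)) = 1/(4848 + (40701/35390 + 42630/41011)) = 1/(4848 + 3177864411/1451379290) = 1/(7039464662331/1451379290) = 1451379290/7039464662331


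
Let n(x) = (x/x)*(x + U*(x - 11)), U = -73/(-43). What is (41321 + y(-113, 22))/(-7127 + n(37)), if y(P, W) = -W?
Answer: -1775857/302972 ≈ -5.8615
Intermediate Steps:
U = 73/43 (U = -73*(-1/43) = 73/43 ≈ 1.6977)
n(x) = -803/43 + 116*x/43 (n(x) = (x/x)*(x + 73*(x - 11)/43) = 1*(x + 73*(-11 + x)/43) = 1*(x + (-803/43 + 73*x/43)) = 1*(-803/43 + 116*x/43) = -803/43 + 116*x/43)
(41321 + y(-113, 22))/(-7127 + n(37)) = (41321 - 1*22)/(-7127 + (-803/43 + (116/43)*37)) = (41321 - 22)/(-7127 + (-803/43 + 4292/43)) = 41299/(-7127 + 3489/43) = 41299/(-302972/43) = 41299*(-43/302972) = -1775857/302972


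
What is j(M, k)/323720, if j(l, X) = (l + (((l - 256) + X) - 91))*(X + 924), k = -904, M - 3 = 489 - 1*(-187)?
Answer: 107/16186 ≈ 0.0066107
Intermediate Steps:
M = 679 (M = 3 + (489 - 1*(-187)) = 3 + (489 + 187) = 3 + 676 = 679)
j(l, X) = (924 + X)*(-347 + X + 2*l) (j(l, X) = (l + (((-256 + l) + X) - 91))*(924 + X) = (l + ((-256 + X + l) - 91))*(924 + X) = (l + (-347 + X + l))*(924 + X) = (-347 + X + 2*l)*(924 + X) = (924 + X)*(-347 + X + 2*l))
j(M, k)/323720 = (-320628 + (-904)**2 + 577*(-904) + 1848*679 + 2*(-904)*679)/323720 = (-320628 + 817216 - 521608 + 1254792 - 1227632)*(1/323720) = 2140*(1/323720) = 107/16186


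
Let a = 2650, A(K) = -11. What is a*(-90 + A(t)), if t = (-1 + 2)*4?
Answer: -267650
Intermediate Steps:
t = 4 (t = 1*4 = 4)
a*(-90 + A(t)) = 2650*(-90 - 11) = 2650*(-101) = -267650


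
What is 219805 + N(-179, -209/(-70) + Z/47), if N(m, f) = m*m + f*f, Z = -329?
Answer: 1234124361/4900 ≈ 2.5186e+5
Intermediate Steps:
N(m, f) = f² + m² (N(m, f) = m² + f² = f² + m²)
219805 + N(-179, -209/(-70) + Z/47) = 219805 + ((-209/(-70) - 329/47)² + (-179)²) = 219805 + ((-209*(-1/70) - 329*1/47)² + 32041) = 219805 + ((209/70 - 7)² + 32041) = 219805 + ((-281/70)² + 32041) = 219805 + (78961/4900 + 32041) = 219805 + 157079861/4900 = 1234124361/4900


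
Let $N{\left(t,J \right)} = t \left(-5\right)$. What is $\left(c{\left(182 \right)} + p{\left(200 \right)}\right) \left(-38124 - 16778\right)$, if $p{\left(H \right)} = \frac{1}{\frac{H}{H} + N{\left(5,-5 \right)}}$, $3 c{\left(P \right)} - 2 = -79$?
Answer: $\frac{16937267}{12} \approx 1.4114 \cdot 10^{6}$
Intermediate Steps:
$N{\left(t,J \right)} = - 5 t$
$c{\left(P \right)} = - \frac{77}{3}$ ($c{\left(P \right)} = \frac{2}{3} + \frac{1}{3} \left(-79\right) = \frac{2}{3} - \frac{79}{3} = - \frac{77}{3}$)
$p{\left(H \right)} = - \frac{1}{24}$ ($p{\left(H \right)} = \frac{1}{\frac{H}{H} - 25} = \frac{1}{1 - 25} = \frac{1}{-24} = - \frac{1}{24}$)
$\left(c{\left(182 \right)} + p{\left(200 \right)}\right) \left(-38124 - 16778\right) = \left(- \frac{77}{3} - \frac{1}{24}\right) \left(-38124 - 16778\right) = \left(- \frac{617}{24}\right) \left(-54902\right) = \frac{16937267}{12}$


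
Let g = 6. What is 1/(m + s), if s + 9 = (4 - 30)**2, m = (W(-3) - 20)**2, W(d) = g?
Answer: 1/863 ≈ 0.0011587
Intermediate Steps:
W(d) = 6
m = 196 (m = (6 - 20)**2 = (-14)**2 = 196)
s = 667 (s = -9 + (4 - 30)**2 = -9 + (-26)**2 = -9 + 676 = 667)
1/(m + s) = 1/(196 + 667) = 1/863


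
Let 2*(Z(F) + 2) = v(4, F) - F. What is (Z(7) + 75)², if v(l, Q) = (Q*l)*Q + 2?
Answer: 113569/4 ≈ 28392.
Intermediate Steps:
v(l, Q) = 2 + l*Q² (v(l, Q) = l*Q² + 2 = 2 + l*Q²)
Z(F) = -1 + 2*F² - F/2 (Z(F) = -2 + ((2 + 4*F²) - F)/2 = -2 + (2 - F + 4*F²)/2 = -2 + (1 + 2*F² - F/2) = -1 + 2*F² - F/2)
(Z(7) + 75)² = ((-1 + 2*7² - ½*7) + 75)² = ((-1 + 2*49 - 7/2) + 75)² = ((-1 + 98 - 7/2) + 75)² = (187/2 + 75)² = (337/2)² = 113569/4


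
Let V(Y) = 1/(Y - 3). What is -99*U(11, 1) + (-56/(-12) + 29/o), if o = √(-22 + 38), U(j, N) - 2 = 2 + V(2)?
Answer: -3421/12 ≈ -285.08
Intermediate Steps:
V(Y) = 1/(-3 + Y)
U(j, N) = 3 (U(j, N) = 2 + (2 + 1/(-3 + 2)) = 2 + (2 + 1/(-1)) = 2 + (2 - 1) = 2 + 1 = 3)
o = 4 (o = √16 = 4)
-99*U(11, 1) + (-56/(-12) + 29/o) = -99*3 + (-56/(-12) + 29/4) = -297 + (-56*(-1/12) + 29*(¼)) = -297 + (14/3 + 29/4) = -297 + 143/12 = -3421/12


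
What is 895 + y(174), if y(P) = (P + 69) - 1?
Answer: 1137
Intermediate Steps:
y(P) = 68 + P (y(P) = (69 + P) - 1 = 68 + P)
895 + y(174) = 895 + (68 + 174) = 895 + 242 = 1137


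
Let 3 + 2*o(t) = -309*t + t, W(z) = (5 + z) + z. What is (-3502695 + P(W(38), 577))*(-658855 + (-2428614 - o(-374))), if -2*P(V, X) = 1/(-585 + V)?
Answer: 2467628395234777/224 ≈ 1.1016e+13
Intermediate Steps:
W(z) = 5 + 2*z
o(t) = -3/2 - 154*t (o(t) = -3/2 + (-309*t + t)/2 = -3/2 + (-308*t)/2 = -3/2 - 154*t)
P(V, X) = -1/(2*(-585 + V))
(-3502695 + P(W(38), 577))*(-658855 + (-2428614 - o(-374))) = (-3502695 - 1/(-1170 + 2*(5 + 2*38)))*(-658855 + (-2428614 - (-3/2 - 154*(-374)))) = (-3502695 - 1/(-1170 + 2*(5 + 76)))*(-658855 + (-2428614 - (-3/2 + 57596))) = (-3502695 - 1/(-1170 + 2*81))*(-658855 + (-2428614 - 1*115189/2)) = (-3502695 - 1/(-1170 + 162))*(-658855 + (-2428614 - 115189/2)) = (-3502695 - 1/(-1008))*(-658855 - 4972417/2) = (-3502695 - 1*(-1/1008))*(-6290127/2) = (-3502695 + 1/1008)*(-6290127/2) = -3530716559/1008*(-6290127/2) = 2467628395234777/224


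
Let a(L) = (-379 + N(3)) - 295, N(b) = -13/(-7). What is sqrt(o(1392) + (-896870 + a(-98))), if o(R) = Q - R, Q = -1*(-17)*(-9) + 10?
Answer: 2*I*sqrt(11013695)/7 ≈ 948.2*I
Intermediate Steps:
N(b) = 13/7 (N(b) = -13*(-1/7) = 13/7)
Q = -143 (Q = 17*(-9) + 10 = -153 + 10 = -143)
a(L) = -4705/7 (a(L) = (-379 + 13/7) - 295 = -2640/7 - 295 = -4705/7)
o(R) = -143 - R
sqrt(o(1392) + (-896870 + a(-98))) = sqrt((-143 - 1*1392) + (-896870 - 4705/7)) = sqrt((-143 - 1392) - 6282795/7) = sqrt(-1535 - 6282795/7) = sqrt(-6293540/7) = 2*I*sqrt(11013695)/7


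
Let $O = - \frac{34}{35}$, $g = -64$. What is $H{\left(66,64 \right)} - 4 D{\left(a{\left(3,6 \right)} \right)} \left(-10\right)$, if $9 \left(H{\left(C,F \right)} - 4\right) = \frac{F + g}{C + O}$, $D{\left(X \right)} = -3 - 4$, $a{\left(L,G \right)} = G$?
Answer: $-276$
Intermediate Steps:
$O = - \frac{34}{35}$ ($O = \left(-34\right) \frac{1}{35} = - \frac{34}{35} \approx -0.97143$)
$D{\left(X \right)} = -7$
$H{\left(C,F \right)} = 4 + \frac{-64 + F}{9 \left(- \frac{34}{35} + C\right)}$ ($H{\left(C,F \right)} = 4 + \frac{\left(F - 64\right) \frac{1}{C - \frac{34}{35}}}{9} = 4 + \frac{\left(-64 + F\right) \frac{1}{- \frac{34}{35} + C}}{9} = 4 + \frac{\frac{1}{- \frac{34}{35} + C} \left(-64 + F\right)}{9} = 4 + \frac{-64 + F}{9 \left(- \frac{34}{35} + C\right)}$)
$H{\left(66,64 \right)} - 4 D{\left(a{\left(3,6 \right)} \right)} \left(-10\right) = \frac{-3464 + 35 \cdot 64 + 1260 \cdot 66}{9 \left(-34 + 35 \cdot 66\right)} - 4 \left(-7\right) \left(-10\right) = \frac{-3464 + 2240 + 83160}{9 \left(-34 + 2310\right)} - \left(-28\right) \left(-10\right) = \frac{1}{9} \cdot \frac{1}{2276} \cdot 81936 - 280 = 4 - 280 = -276$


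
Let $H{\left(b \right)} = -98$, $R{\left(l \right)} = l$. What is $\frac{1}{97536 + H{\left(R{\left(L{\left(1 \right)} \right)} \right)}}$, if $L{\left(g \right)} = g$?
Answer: $\frac{1}{97438} \approx 1.0263 \cdot 10^{-5}$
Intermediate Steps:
$\frac{1}{97536 + H{\left(R{\left(L{\left(1 \right)} \right)} \right)}} = \frac{1}{97536 - 98} = \frac{1}{97438}$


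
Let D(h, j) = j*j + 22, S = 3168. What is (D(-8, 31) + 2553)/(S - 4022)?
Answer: -1768/427 ≈ -4.1405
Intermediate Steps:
D(h, j) = 22 + j**2 (D(h, j) = j**2 + 22 = 22 + j**2)
(D(-8, 31) + 2553)/(S - 4022) = ((22 + 31**2) + 2553)/(3168 - 4022) = ((22 + 961) + 2553)/(-854) = (983 + 2553)*(-1/854) = 3536*(-1/854) = -1768/427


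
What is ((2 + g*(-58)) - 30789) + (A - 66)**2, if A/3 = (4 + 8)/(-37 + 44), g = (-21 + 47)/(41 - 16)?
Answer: -33251067/1225 ≈ -27144.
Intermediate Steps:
g = 26/25 ≈ 1.0400
A = 36/7 (A = 3*((4 + 8)/(-37 + 44)) = 3*(12/7) = 36/7 ≈ 5.1429)
((2 + g*(-58)) - 30789) + (A - 66)**2 = ((2 + (26/25)*(-58)) - 30789) + (36/7 - 66)**2 = ((2 - 1508/25) - 30789) + (-426/7)**2 = (-1458/25 - 30789) + 181476/49 = -771183/25 + 181476/49 = -33251067/1225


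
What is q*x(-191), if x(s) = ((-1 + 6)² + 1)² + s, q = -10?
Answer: -4850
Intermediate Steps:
x(s) = 676 + s (x(s) = (5² + 1)² + s = (25 + 1)² + s = 26² + s = 676 + s)
q*x(-191) = -10*(676 - 191) = -10*485 = -4850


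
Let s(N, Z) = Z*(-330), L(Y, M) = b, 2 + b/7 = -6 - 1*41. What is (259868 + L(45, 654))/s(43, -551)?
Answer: 51905/36366 ≈ 1.4273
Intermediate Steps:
b = -343 (b = -14 + 7*(-6 - 1*41) = -14 + 7*(-6 - 41) = -14 + 7*(-47) = -14 - 329 = -343)
L(Y, M) = -343
s(N, Z) = -330*Z
(259868 + L(45, 654))/s(43, -551) = (259868 - 343)/((-330*(-551))) = 259525/181830 = 259525*(1/181830) = 51905/36366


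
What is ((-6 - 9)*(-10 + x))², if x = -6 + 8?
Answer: 14400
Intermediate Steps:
x = 2
((-6 - 9)*(-10 + x))² = ((-6 - 9)*(-10 + 2))² = (-15*(-8))² = 120² = 14400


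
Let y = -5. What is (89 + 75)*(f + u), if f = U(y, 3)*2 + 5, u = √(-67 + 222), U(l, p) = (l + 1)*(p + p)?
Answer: -7052 + 164*√155 ≈ -5010.2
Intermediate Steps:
U(l, p) = 2*p*(1 + l) (U(l, p) = (1 + l)*(2*p) = 2*p*(1 + l))
u = √155 ≈ 12.450
f = -43 (f = (2*3*(1 - 5))*2 + 5 = (2*3*(-4))*2 + 5 = -24*2 + 5 = -48 + 5 = -43)
(89 + 75)*(f + u) = (89 + 75)*(-43 + √155) = 164*(-43 + √155) = -7052 + 164*√155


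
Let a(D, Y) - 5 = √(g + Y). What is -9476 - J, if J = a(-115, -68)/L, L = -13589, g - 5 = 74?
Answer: -128769359/13589 + √11/13589 ≈ -9476.0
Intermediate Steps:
g = 79 (g = 5 + 74 = 79)
a(D, Y) = 5 + √(79 + Y)
J = -5/13589 - √11/13589 (J = (5 + √(79 - 68))/(-13589) = (5 + √11)*(-1/13589) = -5/13589 - √11/13589 ≈ -0.00061201)
-9476 - J = -9476 - (-5/13589 - √11/13589) = -9476 + (5/13589 + √11/13589) = -128769359/13589 + √11/13589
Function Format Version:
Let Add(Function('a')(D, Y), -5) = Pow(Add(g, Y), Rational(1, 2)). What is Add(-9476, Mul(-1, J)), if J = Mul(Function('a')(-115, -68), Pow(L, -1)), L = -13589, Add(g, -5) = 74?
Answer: Add(Rational(-128769359, 13589), Mul(Rational(1, 13589), Pow(11, Rational(1, 2)))) ≈ -9476.0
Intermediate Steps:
g = 79 (g = Add(5, 74) = 79)
Function('a')(D, Y) = Add(5, Pow(Add(79, Y), Rational(1, 2)))
J = Add(Rational(-5, 13589), Mul(Rational(-1, 13589), Pow(11, Rational(1, 2)))) (J = Mul(Add(5, Pow(Add(79, -68), Rational(1, 2))), Pow(-13589, -1)) = Mul(Add(5, Pow(11, Rational(1, 2))), Rational(-1, 13589)) = Add(Rational(-5, 13589), Mul(Rational(-1, 13589), Pow(11, Rational(1, 2)))) ≈ -0.00061201)
Add(-9476, Mul(-1, J)) = Add(-9476, Mul(-1, Add(Rational(-5, 13589), Mul(Rational(-1, 13589), Pow(11, Rational(1, 2)))))) = Add(-9476, Add(Rational(5, 13589), Mul(Rational(1, 13589), Pow(11, Rational(1, 2))))) = Add(Rational(-128769359, 13589), Mul(Rational(1, 13589), Pow(11, Rational(1, 2))))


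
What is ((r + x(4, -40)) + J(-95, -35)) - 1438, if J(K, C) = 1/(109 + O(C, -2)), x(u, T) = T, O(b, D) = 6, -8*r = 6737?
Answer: -2134507/920 ≈ -2320.1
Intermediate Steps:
r = -6737/8 (r = -⅛*6737 = -6737/8 ≈ -842.13)
J(K, C) = 1/115 (J(K, C) = 1/(109 + 6) = 1/115)
((r + x(4, -40)) + J(-95, -35)) - 1438 = ((-6737/8 - 40) + 1/115) - 1438 = (-7057/8 + 1/115) - 1438 = -811547/920 - 1438 = -2134507/920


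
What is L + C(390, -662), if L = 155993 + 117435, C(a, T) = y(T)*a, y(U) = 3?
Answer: 274598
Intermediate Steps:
C(a, T) = 3*a
L = 273428
L + C(390, -662) = 273428 + 3*390 = 273428 + 1170 = 274598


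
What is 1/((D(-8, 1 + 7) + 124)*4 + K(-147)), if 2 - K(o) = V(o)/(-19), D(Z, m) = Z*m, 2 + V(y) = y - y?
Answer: 19/4596 ≈ 0.0041340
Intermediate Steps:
V(y) = -2 (V(y) = -2 + (y - y) = -2 + 0 = -2)
K(o) = 36/19 (K(o) = 2 - (-2)/(-19) = 2 - (-2)*(-1)/19 = 2 - 1*2/19 = 2 - 2/19 = 36/19)
1/((D(-8, 1 + 7) + 124)*4 + K(-147)) = 1/((-8*(1 + 7) + 124)*4 + 36/19) = 1/((-8*8 + 124)*4 + 36/19) = 1/((-64 + 124)*4 + 36/19) = 1/(60*4 + 36/19) = 1/(240 + 36/19) = 1/(4596/19) = 19/4596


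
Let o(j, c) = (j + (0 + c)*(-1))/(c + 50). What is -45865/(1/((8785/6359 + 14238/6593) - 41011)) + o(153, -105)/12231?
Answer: 17681518433517545737468/9401027036445 ≈ 1.8808e+9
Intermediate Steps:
o(j, c) = (j - c)/(50 + c) (o(j, c) = (j + c*(-1))/(50 + c) = (j - c)/(50 + c))
-45865/(1/((8785/6359 + 14238/6593) - 41011)) + o(153, -105)/12231 = -45865/(1/((8785/6359 + 14238/6593) - 41011)) + ((153 - 1*(-105))/(50 - 105))/12231 = -45865/(1/((8785*(1/6359) + 14238*(1/6593)) - 41011)) + ((153 + 105)/(-55))*(1/12231) = -45865/(1/((8785/6359 + 14238/6593) - 41011)) - 1/55*258*(1/12231) = -45865/(1/(148458947/41924887 - 41011)) - 258/55*1/12231 = -45865/(1/(-1719233081810/41924887)) - 86/224235 = -45865/(-41924887/1719233081810) - 86/224235 = -45865*(-1719233081810/41924887) - 86/224235 = 78852625297215650/41924887 - 86/224235 = 17681518433517545737468/9401027036445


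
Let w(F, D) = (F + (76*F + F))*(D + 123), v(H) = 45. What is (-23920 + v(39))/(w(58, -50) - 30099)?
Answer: -23875/300153 ≈ -0.079543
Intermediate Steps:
w(F, D) = 78*F*(123 + D) (w(F, D) = (F + 77*F)*(123 + D) = (78*F)*(123 + D) = 78*F*(123 + D))
(-23920 + v(39))/(w(58, -50) - 30099) = (-23920 + 45)/(78*58*(123 - 50) - 30099) = -23875/(78*58*73 - 30099) = -23875/(330252 - 30099) = -23875/300153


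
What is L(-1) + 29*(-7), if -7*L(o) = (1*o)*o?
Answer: -1422/7 ≈ -203.14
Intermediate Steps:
L(o) = -o**2/7 (L(o) = -1*o*o/7 = -o*o/7 = -o**2/7)
L(-1) + 29*(-7) = -1/7*(-1)**2 + 29*(-7) = -1/7*1 - 203 = -1/7 - 203 = -1422/7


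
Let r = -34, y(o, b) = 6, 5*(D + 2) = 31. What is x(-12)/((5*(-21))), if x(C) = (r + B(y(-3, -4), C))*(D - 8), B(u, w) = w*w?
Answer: 418/105 ≈ 3.9810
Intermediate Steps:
D = 21/5 (D = -2 + (⅕)*31 = -2 + 31/5 = 21/5 ≈ 4.2000)
B(u, w) = w²
x(C) = 646/5 - 19*C²/5 (x(C) = (-34 + C²)*(21/5 - 8) = (-34 + C²)*(-19/5) = 646/5 - 19*C²/5)
x(-12)/((5*(-21))) = (646/5 - 19/5*(-12)²)/((5*(-21))) = (646/5 - 19/5*144)/(-105) = (646/5 - 2736/5)*(-1/105) = -418*(-1/105) = 418/105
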